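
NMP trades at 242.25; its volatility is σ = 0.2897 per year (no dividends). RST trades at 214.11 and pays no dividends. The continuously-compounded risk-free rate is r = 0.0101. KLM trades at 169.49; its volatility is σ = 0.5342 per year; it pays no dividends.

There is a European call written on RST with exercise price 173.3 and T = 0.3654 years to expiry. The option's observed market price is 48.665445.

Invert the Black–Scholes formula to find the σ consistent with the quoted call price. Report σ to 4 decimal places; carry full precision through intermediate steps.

At σ = 0.4753 the Black–Scholes value reproduces the quote:
σ√T = 0.4753·√0.3654 = 0.287311
d₁ = (ln(S/K) + (r+σ²/2)T) / (σ√T) = (ln(214.11/173.3) + (0.0101+0.4753²/2)·0.3654) / 0.287311 = (0.211466 + 0.044964) / 0.287311 = 0.892518
d₂ = d₁ − σ√T = 0.892518 − 0.287311 = 0.605207
e^{−rT} = 0.996316
N(d₁) = 0.813942,  N(d₂) = 0.727479
V = S·N(d₁) − K·e^{−rT}·N(d₂) = 174.273167 − 125.607722 = 48.665445 (the observed quote) — the price is monotone increasing in volatility, hence this σ is the only solution

sigma = 0.4753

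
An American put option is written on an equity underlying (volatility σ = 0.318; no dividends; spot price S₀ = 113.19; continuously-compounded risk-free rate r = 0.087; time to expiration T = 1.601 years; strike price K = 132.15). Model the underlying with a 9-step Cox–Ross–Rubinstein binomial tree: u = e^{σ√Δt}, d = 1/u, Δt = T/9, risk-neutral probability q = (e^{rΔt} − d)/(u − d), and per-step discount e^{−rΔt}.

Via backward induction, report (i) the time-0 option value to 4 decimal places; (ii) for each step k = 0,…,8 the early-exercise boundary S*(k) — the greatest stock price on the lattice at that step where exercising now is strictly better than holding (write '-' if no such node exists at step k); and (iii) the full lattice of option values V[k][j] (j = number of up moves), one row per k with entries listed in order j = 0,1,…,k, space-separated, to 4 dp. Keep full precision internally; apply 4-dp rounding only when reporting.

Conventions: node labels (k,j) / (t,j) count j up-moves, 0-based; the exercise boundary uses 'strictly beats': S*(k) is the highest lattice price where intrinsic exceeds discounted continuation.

price = 23.2392
boundary = - 98.9827 86.5587 98.9827 86.5587 98.9827 86.5587 98.9827 113.1900
tree:
23.2392
33.1673 14.9293
45.5913 22.6185 8.4021
56.4559 33.1673 13.7275 3.8239
65.9568 45.5913 21.7470 6.8650 1.1805
74.2652 56.4559 33.1673 12.0399 2.3776 0.1304
81.5307 65.9568 45.5913 20.4525 4.7708 0.2785 0.0000
87.8843 74.2652 56.4559 33.1673 9.5334 0.5949 0.0000 0.0000
93.4404 81.5307 65.9568 45.5913 18.9600 1.2705 0.0000 0.0000 0.0000
98.2991 87.8843 74.2652 56.4559 33.1673 2.7135 0.0000 0.0000 0.0000 0.0000

Δt=0.17789, u=1.14353, d=0.87448, q=0.52449, disc=e^(-rΔt)=0.98464
k=9 terminal: V=max(K-S,0) → 98.2991 87.8843 74.2652 56.4559 33.1673 2.7135 0.0000 0.0000 0.0000 0.0000
k=8: j=0 S=38.7096 intr=93.4404 cont=91.4109 V=93.4404[EX]; j=1 S=50.6193 intr=81.5307 cont=79.5012 V=81.5307[EX]; j=2 S=66.1932 intr=65.9568 cont=63.9273 V=65.9568[EX]; j=3 S=86.5587 intr=45.5913 cont=43.5618 V=45.5913[EX]; j=4 S=113.1900 intr=18.9600 cont=16.9305 V=18.9600[EX]; j=5 S=148.0149 intr=0.0000 cont=1.2705 V=1.2705[hold]; j=6 S=193.5542 intr=0.0000 cont=0.0000 V=0.0000[hold]; j=7 S=253.1045 intr=0.0000 cont=0.0000 V=0.0000[hold]; j=8 S=330.9766 intr=0.0000 cont=0.0000 V=0.0000[hold]  S*(8)=113.1900
k=7: j=0 S=44.2657 intr=87.8843 cont=85.8548 V=87.8843[EX]; j=1 S=57.8848 intr=74.2652 cont=72.2357 V=74.2652[EX]; j=2 S=75.6941 intr=56.4559 cont=54.4264 V=56.4559[EX]; j=3 S=98.9827 intr=33.1673 cont=31.1378 V=33.1673[EX]; j=4 S=129.4365 intr=2.7135 cont=9.5334 V=9.5334[hold]; j=5 S=169.2599 intr=0.0000 cont=0.5949 V=0.5949[hold]; j=6 S=221.3356 intr=0.0000 cont=0.0000 V=0.0000[hold]; j=7 S=289.4334 intr=0.0000 cont=0.0000 V=0.0000[hold]  S*(7)=98.9827
k=6: j=0 S=50.6193 intr=81.5307 cont=79.5012 V=81.5307[EX]; j=1 S=66.1932 intr=65.9568 cont=63.9273 V=65.9568[EX]; j=2 S=86.5587 intr=45.5913 cont=43.5618 V=45.5913[EX]; j=3 S=113.1900 intr=18.9600 cont=20.4525 V=20.4525[hold]; j=4 S=148.0149 intr=0.0000 cont=4.7708 V=4.7708[hold]; j=5 S=193.5542 intr=0.0000 cont=0.2785 V=0.2785[hold]; j=6 S=253.1045 intr=0.0000 cont=0.0000 V=0.0000[hold]  S*(6)=86.5587
k=5: j=0 S=57.8848 intr=74.2652 cont=72.2357 V=74.2652[EX]; j=1 S=75.6941 intr=56.4559 cont=54.4264 V=56.4559[EX]; j=2 S=98.9827 intr=33.1673 cont=31.9086 V=33.1673[EX]; j=3 S=129.4365 intr=2.7135 cont=12.0399 V=12.0399[hold]; j=4 S=169.2599 intr=0.0000 cont=2.3776 V=2.3776[hold]; j=5 S=221.3356 intr=0.0000 cont=0.1304 V=0.1304[hold]  S*(5)=98.9827
k=4: j=0 S=66.1932 intr=65.9568 cont=63.9273 V=65.9568[EX]; j=1 S=86.5587 intr=45.5913 cont=43.5618 V=45.5913[EX]; j=2 S=113.1900 intr=18.9600 cont=21.7470 V=21.7470[hold]; j=3 S=148.0149 intr=0.0000 cont=6.8650 V=6.8650[hold]; j=4 S=193.5542 intr=0.0000 cont=1.1805 V=1.1805[hold]  S*(4)=86.5587
k=3: j=0 S=75.6941 intr=56.4559 cont=54.4264 V=56.4559[EX]; j=1 S=98.9827 intr=33.1673 cont=32.5771 V=33.1673[EX]; j=2 S=129.4365 intr=2.7135 cont=13.7275 V=13.7275[hold]; j=3 S=169.2599 intr=0.0000 cont=3.8239 V=3.8239[hold]  S*(3)=98.9827
k=2: j=0 S=86.5587 intr=45.5913 cont=43.5618 V=45.5913[EX]; j=1 S=113.1900 intr=18.9600 cont=22.6185 V=22.6185[hold]; j=2 S=148.0149 intr=0.0000 cont=8.4021 V=8.4021[hold]  S*(2)=86.5587
k=1: j=0 S=98.9827 intr=33.1673 cont=33.0272 V=33.1673[EX]; j=1 S=129.4365 intr=2.7135 cont=14.9293 V=14.9293[hold]  S*(1)=98.9827
k=0: j=0 S=113.1900 intr=18.9600 cont=23.2392 V=23.2392[hold]  S*(0)=-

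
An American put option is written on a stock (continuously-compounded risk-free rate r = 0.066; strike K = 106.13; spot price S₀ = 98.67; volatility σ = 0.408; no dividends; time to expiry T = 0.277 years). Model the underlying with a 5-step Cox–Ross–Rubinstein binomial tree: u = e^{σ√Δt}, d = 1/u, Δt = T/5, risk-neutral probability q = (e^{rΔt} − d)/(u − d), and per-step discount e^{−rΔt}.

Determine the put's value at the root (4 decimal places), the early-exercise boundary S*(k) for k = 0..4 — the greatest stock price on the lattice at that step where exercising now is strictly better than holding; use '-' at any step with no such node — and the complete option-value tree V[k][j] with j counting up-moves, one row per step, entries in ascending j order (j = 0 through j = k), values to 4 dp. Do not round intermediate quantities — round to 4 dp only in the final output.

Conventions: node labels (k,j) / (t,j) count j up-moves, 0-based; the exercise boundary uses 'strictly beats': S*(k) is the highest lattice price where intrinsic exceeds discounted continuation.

params: Δt=0.05540 u=1.10079 d=0.90844 q=0.49505 e^(-rΔt)=0.99635
t_5 payoffs: 45.0843 32.1581 16.4947 0.0000 0.0000 0.0000
t_4: node(4,0) S=67.1987 payoff=38.9313 vs cont=38.5440 → 38.9313 [stop]  node(4,1) S=81.4279 payoff=24.7021 vs cont=24.3148 → 24.7021 [stop]  node(4,2) S=98.6700 payoff=7.4600 vs cont=8.2985 → 8.2985 [wait]  node(4,3) S=119.5631 payoff=0.0000 vs cont=0.0000 → 0.0000 [wait]  node(4,4) S=144.8803 payoff=0.0000 vs cont=0.0000 → 0.0000 [wait]  ⇒ S*(4)=81.4279
t_3: node(3,0) S=73.9719 payoff=32.1581 vs cont=31.7707 → 32.1581 [stop]  node(3,1) S=89.6353 payoff=16.4947 vs cont=16.5210 → 16.5210 [wait]  node(3,2) S=108.6154 payoff=0.0000 vs cont=4.1750 → 4.1750 [wait]  node(3,3) S=131.6144 payoff=0.0000 vs cont=0.0000 → 0.0000 [wait]  ⇒ S*(3)=73.9719
t_2: node(2,0) S=81.4279 payoff=24.7021 vs cont=24.3278 → 24.7021 [stop]  node(2,1) S=98.6700 payoff=7.4600 vs cont=10.3711 → 10.3711 [wait]  node(2,2) S=119.5631 payoff=0.0000 vs cont=2.1005 → 2.1005 [wait]  ⇒ S*(2)=81.4279
t_1: node(1,0) S=89.6353 payoff=16.4947 vs cont=17.5432 → 17.5432 [wait]  node(1,1) S=108.6154 payoff=0.0000 vs cont=6.2538 → 6.2538 [wait]  ⇒ S*(1)=-
t_0: node(0,0) S=98.6700 payoff=7.4600 vs cont=11.9107 → 11.9107 [wait]  ⇒ S*(0)=-

price = 11.9107
boundary = - - 81.4279 73.9719 81.4279
tree:
11.9107
17.5432 6.2538
24.7021 10.3711 2.1005
32.1581 16.5210 4.1750 0.0000
38.9313 24.7021 8.2985 0.0000 0.0000
45.0843 32.1581 16.4947 0.0000 0.0000 0.0000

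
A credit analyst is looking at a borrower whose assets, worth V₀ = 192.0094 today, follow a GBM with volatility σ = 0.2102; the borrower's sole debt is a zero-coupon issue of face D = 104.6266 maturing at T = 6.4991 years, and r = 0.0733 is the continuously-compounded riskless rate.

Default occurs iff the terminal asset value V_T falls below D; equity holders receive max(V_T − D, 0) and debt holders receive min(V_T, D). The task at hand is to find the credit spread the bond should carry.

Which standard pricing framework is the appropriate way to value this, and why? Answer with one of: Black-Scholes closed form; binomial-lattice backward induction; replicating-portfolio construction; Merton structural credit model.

Key observation: with the firm-asset dynamics (V₀ = 192.0094) and a single zero-coupon liability of face 104.6266 given, debt value, spread, and default probability all derive from the option view of the balance sheet.

framework: Merton structural credit model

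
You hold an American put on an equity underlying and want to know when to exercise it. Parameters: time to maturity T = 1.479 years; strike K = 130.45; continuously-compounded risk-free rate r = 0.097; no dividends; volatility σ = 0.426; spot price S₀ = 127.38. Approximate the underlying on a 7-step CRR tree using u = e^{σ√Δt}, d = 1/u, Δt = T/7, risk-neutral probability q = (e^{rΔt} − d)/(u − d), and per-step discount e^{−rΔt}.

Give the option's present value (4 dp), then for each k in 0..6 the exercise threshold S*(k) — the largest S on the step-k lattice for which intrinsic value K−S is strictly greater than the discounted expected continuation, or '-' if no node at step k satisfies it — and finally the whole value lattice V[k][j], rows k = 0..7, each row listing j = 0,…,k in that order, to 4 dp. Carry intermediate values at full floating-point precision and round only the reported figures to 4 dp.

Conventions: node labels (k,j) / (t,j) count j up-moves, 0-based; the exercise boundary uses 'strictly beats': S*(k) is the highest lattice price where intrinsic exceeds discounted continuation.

price = 20.9502
boundary = - - 86.1031 70.7910 86.1031 70.7910 86.1031
tree:
20.9502
30.9943 11.9163
44.3469 19.1138 5.3154
59.6590 29.6967 9.4737 1.4373
72.2482 44.3469 16.4846 2.9563 0.0000
82.5985 59.6590 27.7333 6.0805 0.0000 0.0000
91.1082 72.2482 44.3469 12.5062 0.0000 0.0000 0.0000
98.1045 82.5985 59.6590 25.7226 0.0000 0.0000 0.0000 0.0000

params: Δt=0.21129 u=1.21630 d=0.82216 q=0.50374 e^(-rΔt)=0.97971
t_7 payoffs: 98.1045 82.5985 59.6590 25.7226 0.0000 0.0000 0.0000 0.0000
t_6: node(6,0) S=39.3418 payoff=91.1082 vs cont=88.4618 → 91.1082 [stop]  node(6,1) S=58.2018 payoff=72.2482 vs cont=69.6018 → 72.2482 [stop]  node(6,2) S=86.1031 payoff=44.3469 vs cont=41.7005 → 44.3469 [stop]  node(6,3) S=127.3800 payoff=3.0700 vs cont=12.5062 → 12.5062 [wait]  node(6,4) S=188.4445 payoff=0.0000 vs cont=0.0000 → 0.0000 [wait]  node(6,5) S=278.7826 payoff=0.0000 vs cont=0.0000 → 0.0000 [wait]  node(6,6) S=412.4278 payoff=0.0000 vs cont=0.0000 → 0.0000 [wait]  ⇒ S*(6)=86.1031
t_5: node(5,0) S=47.8515 payoff=82.5985 vs cont=79.9522 → 82.5985 [stop]  node(5,1) S=70.7910 payoff=59.6590 vs cont=57.0127 → 59.6590 [stop]  node(5,2) S=104.7274 payoff=25.7226 vs cont=27.7333 → 27.7333 [wait]  node(5,3) S=154.9324 payoff=0.0000 vs cont=6.0805 → 6.0805 [wait]  node(5,4) S=229.2053 payoff=0.0000 vs cont=0.0000 → 0.0000 [wait]  node(5,5) S=339.0837 payoff=0.0000 vs cont=0.0000 → 0.0000 [wait]  ⇒ S*(5)=70.7910
t_4: node(4,0) S=58.2018 payoff=72.2482 vs cont=69.6018 → 72.2482 [stop]  node(4,1) S=86.1031 payoff=44.3469 vs cont=42.6928 → 44.3469 [stop]  node(4,2) S=127.3800 payoff=3.0700 vs cont=16.4846 → 16.4846 [wait]  node(4,3) S=188.4445 payoff=0.0000 vs cont=2.9563 → 2.9563 [wait]  node(4,4) S=278.7826 payoff=0.0000 vs cont=0.0000 → 0.0000 [wait]  ⇒ S*(4)=86.1031
t_3: node(3,0) S=70.7910 payoff=59.6590 vs cont=57.0127 → 59.6590 [stop]  node(3,1) S=104.7274 payoff=25.7226 vs cont=29.6967 → 29.6967 [wait]  node(3,2) S=154.9324 payoff=0.0000 vs cont=9.4737 → 9.4737 [wait]  node(3,3) S=229.2053 payoff=0.0000 vs cont=1.4373 → 1.4373 [wait]  ⇒ S*(3)=70.7910
t_2: node(2,0) S=86.1031 payoff=44.3469 vs cont=43.6618 → 44.3469 [stop]  node(2,1) S=127.3800 payoff=3.0700 vs cont=19.1138 → 19.1138 [wait]  node(2,2) S=188.4445 payoff=0.0000 vs cont=5.3154 → 5.3154 [wait]  ⇒ S*(2)=86.1031
t_1: node(1,0) S=104.7274 payoff=25.7226 vs cont=30.9943 → 30.9943 [wait]  node(1,1) S=154.9324 payoff=0.0000 vs cont=11.9163 → 11.9163 [wait]  ⇒ S*(1)=-
t_0: node(0,0) S=127.3800 payoff=3.0700 vs cont=20.9502 → 20.9502 [wait]  ⇒ S*(0)=-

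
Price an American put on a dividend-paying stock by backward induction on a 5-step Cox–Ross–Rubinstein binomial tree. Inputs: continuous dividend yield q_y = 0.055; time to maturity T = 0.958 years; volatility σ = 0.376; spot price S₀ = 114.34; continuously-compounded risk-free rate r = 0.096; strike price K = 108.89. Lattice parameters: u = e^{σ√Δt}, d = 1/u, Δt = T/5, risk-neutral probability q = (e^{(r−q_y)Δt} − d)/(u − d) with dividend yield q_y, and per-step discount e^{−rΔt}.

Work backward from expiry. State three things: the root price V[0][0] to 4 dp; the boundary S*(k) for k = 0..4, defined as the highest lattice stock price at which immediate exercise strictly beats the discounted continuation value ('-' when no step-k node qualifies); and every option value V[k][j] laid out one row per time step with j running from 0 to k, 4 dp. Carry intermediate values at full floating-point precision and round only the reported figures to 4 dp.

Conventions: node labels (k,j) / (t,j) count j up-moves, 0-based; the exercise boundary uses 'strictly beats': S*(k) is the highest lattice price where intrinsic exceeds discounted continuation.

price = 12.1760
boundary = - - - 69.7855 82.2703
tree:
12.1760
18.6575 5.7008
27.6210 9.7726 1.5582
39.1045 16.3813 3.0686 0.0000
49.6946 26.6197 6.0433 0.0000 0.0000
58.6777 39.1045 11.9014 0.0000 0.0000 0.0000

Δt=0.19160  u=1.17890  d=0.84825  q=0.48280  discount=0.98177
step 5 (expiry): payoffs max(K−S,0) = 58.6777 39.1045 11.9014 0.0000 0.0000 0.0000
step 4: (k=4,j=0): S=59.1954, K−S=49.6946, hold=48.3306 ⇒ V=49.6946 exercise | (k=4,j=1): S=82.2703, K−S=26.6197, hold=25.4976 ⇒ V=26.6197 exercise | (k=4,j=2): S=114.3400, K−S=0.0000, hold=6.0433 ⇒ V=6.0433 continue | (k=4,j=3): S=158.9108, K−S=0.0000, hold=0.0000 ⇒ V=0.0000 continue | (k=4,j=4): S=220.8557, K−S=0.0000, hold=0.0000 ⇒ V=0.0000 continue  boundary S*=82.2703
step 3: (k=3,j=0): S=69.7855, K−S=39.1045, hold=37.8514 ⇒ V=39.1045 exercise | (k=3,j=1): S=96.9886, K−S=11.9014, hold=16.3813 ⇒ V=16.3813 continue | (k=3,j=2): S=134.7956, K−S=0.0000, hold=3.0686 ⇒ V=3.0686 continue | (k=3,j=3): S=187.3402, K−S=0.0000, hold=0.0000 ⇒ V=0.0000 continue  boundary S*=69.7855
step 2: (k=2,j=0): S=82.2703, K−S=26.6197, hold=27.6210 ⇒ V=27.6210 continue | (k=2,j=1): S=114.3400, K−S=0.0000, hold=9.7726 ⇒ V=9.7726 continue | (k=2,j=2): S=158.9108, K−S=0.0000, hold=1.5582 ⇒ V=1.5582 continue  boundary S*=-
step 1: (k=1,j=0): S=96.9886, K−S=11.9014, hold=18.6575 ⇒ V=18.6575 continue | (k=1,j=1): S=134.7956, K−S=0.0000, hold=5.7008 ⇒ V=5.7008 continue  boundary S*=-
step 0: (k=0,j=0): S=114.3400, K−S=0.0000, hold=12.1760 ⇒ V=12.1760 continue  boundary S*=-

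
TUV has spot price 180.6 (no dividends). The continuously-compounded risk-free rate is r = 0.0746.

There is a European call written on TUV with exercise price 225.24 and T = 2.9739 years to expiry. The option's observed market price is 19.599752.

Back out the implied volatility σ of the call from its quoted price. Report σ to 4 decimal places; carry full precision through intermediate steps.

sigma = 0.1576

At σ = 0.1576 the Black–Scholes value reproduces the quote:
σ√T = 0.1576·√2.9739 = 0.271781
d₁ = (ln(S/K) + (r+σ²/2)T) / (σ√T) = (ln(180.6/225.24) + (0.0746+0.1576²/2)·2.9739) / 0.271781 = (-0.220882 + 0.258785) / 0.271781 = 0.139464
d₂ = d₁ − σ√T = 0.139464 − 0.271781 = -0.132318
e^{−rT} = 0.801033
N(d₁) = 0.555458,  N(d₂) = 0.447367
V = S·N(d₁) − K·e^{−rT}·N(d₂) = 100.315733 − 80.715980 = 19.599752 (the observed quote) — the price is monotone increasing in volatility, hence this σ is the only solution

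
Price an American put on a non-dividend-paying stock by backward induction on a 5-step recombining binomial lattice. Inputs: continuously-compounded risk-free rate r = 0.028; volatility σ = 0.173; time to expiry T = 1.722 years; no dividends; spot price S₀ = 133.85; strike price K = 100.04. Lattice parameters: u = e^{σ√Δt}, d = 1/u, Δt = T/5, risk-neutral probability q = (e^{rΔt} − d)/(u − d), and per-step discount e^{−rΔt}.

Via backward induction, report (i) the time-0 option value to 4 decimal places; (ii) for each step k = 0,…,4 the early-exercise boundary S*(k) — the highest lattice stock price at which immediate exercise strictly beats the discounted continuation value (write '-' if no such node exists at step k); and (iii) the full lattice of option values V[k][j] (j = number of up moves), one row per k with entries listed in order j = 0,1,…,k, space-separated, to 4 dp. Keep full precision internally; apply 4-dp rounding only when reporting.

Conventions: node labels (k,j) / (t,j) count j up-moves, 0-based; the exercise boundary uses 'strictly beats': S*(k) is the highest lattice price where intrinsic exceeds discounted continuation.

price = 0.6828
boundary = - - - - 89.1763
tree:
0.6828
1.3700 0.0669
2.7410 0.1413 0.0000
5.4666 0.2987 0.0000 0.0000
10.8637 0.6314 0.0000 0.0000 0.0000
19.4730 1.3344 0.0000 0.0000 0.0000 0.0000

params: Δt=0.34440 u=1.10686 d=0.90346 q=0.52228 e^(-rΔt)=0.99040
t_5 payoffs: 19.4730 1.3344 0.0000 0.0000 0.0000 0.0000
t_4: node(4,0) S=89.1763 payoff=10.8637 vs cont=9.9036 → 10.8637 [stop]  node(4,1) S=109.2531 payoff=0.0000 vs cont=0.6314 → 0.6314 [wait]  node(4,2) S=133.8500 payoff=0.0000 vs cont=0.0000 → 0.0000 [wait]  node(4,3) S=163.9845 payoff=0.0000 vs cont=0.0000 → 0.0000 [wait]  node(4,4) S=200.9034 payoff=0.0000 vs cont=0.0000 → 0.0000 [wait]  ⇒ S*(4)=89.1763
t_3: node(3,0) S=98.7056 payoff=1.3344 vs cont=5.4666 → 5.4666 [wait]  node(3,1) S=120.9278 payoff=0.0000 vs cont=0.2987 → 0.2987 [wait]  node(3,2) S=148.1531 payoff=0.0000 vs cont=0.0000 → 0.0000 [wait]  node(3,3) S=181.5077 payoff=0.0000 vs cont=0.0000 → 0.0000 [wait]  ⇒ S*(3)=-
t_2: node(2,0) S=109.2531 payoff=0.0000 vs cont=2.7410 → 2.7410 [wait]  node(2,1) S=133.8500 payoff=0.0000 vs cont=0.1413 → 0.1413 [wait]  node(2,2) S=163.9845 payoff=0.0000 vs cont=0.0000 → 0.0000 [wait]  ⇒ S*(2)=-
t_1: node(1,0) S=120.9278 payoff=0.0000 vs cont=1.3700 → 1.3700 [wait]  node(1,1) S=148.1531 payoff=0.0000 vs cont=0.0669 → 0.0669 [wait]  ⇒ S*(1)=-
t_0: node(0,0) S=133.8500 payoff=0.0000 vs cont=0.6828 → 0.6828 [wait]  ⇒ S*(0)=-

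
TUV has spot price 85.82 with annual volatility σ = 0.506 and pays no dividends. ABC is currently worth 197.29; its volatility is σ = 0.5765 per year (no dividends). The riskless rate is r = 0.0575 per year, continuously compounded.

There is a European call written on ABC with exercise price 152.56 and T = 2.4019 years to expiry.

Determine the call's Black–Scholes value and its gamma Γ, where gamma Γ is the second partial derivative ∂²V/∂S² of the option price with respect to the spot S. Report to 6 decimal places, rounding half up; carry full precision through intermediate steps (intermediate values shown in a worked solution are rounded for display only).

σ√T = 0.5765·√2.4019 = 0.893463
d₁ = (ln(S/K) + (r+σ²/2)T) / (σ√T) = (ln(197.29/152.56) + (0.0575+0.5765²/2)·2.4019) / 0.893463 = (0.257117 + 0.537248) / 0.893463 = 0.889084
d₂ = d₁ − σ√T = 0.889084 − 0.893463 = -0.004379
e^{−rT} = 0.871004
N(d₁) = 0.813021,  N(d₂) = 0.498253
Call price V = S·N(d₁) − K·e^{−rT}·N(d₂) = 160.400945 − 66.208016 = 94.192929
φ(d₁) = (1/√(2π))·e^{−d₁²/2} = 0.268696
Γ = φ(d₁) / (S·σ·√T) = 0.001524

price = 94.192929
Γ = 0.001524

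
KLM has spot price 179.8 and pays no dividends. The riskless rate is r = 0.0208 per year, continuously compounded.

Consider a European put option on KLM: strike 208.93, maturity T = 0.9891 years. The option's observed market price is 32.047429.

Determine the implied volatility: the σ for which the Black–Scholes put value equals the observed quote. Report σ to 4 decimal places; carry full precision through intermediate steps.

sigma = 0.2204

At σ = 0.2204 the Black–Scholes value reproduces the quote:
σ√T = 0.2204·√0.9891 = 0.219196
d₁ = (ln(S/K) + (r+σ²/2)T) / (σ√T) = (ln(179.8/208.93) + (0.0208+0.2204²/2)·0.9891) / 0.219196 = (-0.150154 + 0.044597) / 0.219196 = -0.481568
d₂ = d₁ − σ√T = -0.481568 − 0.219196 = -0.700763
e^{−rT} = 0.979637
N(−d₁) = 0.684944,  N(−d₂) = 0.758275
V = K·e^{−rT}·N(−d₂) − S·N(−d₁) = 155.200275 − 123.152846 = 32.047429 (equal to the quote); since ∂V/∂σ > 0 for all σ, the implied volatility is unique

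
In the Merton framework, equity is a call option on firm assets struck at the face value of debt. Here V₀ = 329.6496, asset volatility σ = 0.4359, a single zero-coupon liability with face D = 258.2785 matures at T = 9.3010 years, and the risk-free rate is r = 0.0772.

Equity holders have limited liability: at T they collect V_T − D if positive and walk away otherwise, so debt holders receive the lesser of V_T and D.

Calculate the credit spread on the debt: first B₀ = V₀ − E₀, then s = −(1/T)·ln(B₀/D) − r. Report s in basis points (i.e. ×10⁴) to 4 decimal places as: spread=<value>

Work the structural quantities from V₀ = 329.6496 against face 258.2785:
d₁ = [ln(V₀/D) + (r + σ²/2)T] / (σ√T)
   = [ln(329.6496/258.2785) + (0.0772 + 0.5·0.4359²)·9.3010] / (0.4359·√9.3010)
   = [0.243992 + 1.601673] / 1.329388 = 1.388357
d₂ = d₁ − σ√T = 1.388357 − 1.329388 = 0.058969
N(d₁) = 0.917486,  N(d₂) = 0.523512,  e^(−rT) = 0.487709
E₀ = V₀·N(d₁) − D·e^(−rT)·N(d₂)
   = 329.6496·0.917486 − 258.2785·0.487709·0.523512 = 236.504871
B₀ = V₀ − E₀ = 329.6496 − 236.504871 = 93.144729
spread = −(1/T)·ln(B₀/D) − r = −(1/9.3010)·ln(93.144729/258.2785) − 0.0772 = 0.03245315
in basis points: 0.03245315 × 10⁴ = 324.5315 bp

spread=324.5315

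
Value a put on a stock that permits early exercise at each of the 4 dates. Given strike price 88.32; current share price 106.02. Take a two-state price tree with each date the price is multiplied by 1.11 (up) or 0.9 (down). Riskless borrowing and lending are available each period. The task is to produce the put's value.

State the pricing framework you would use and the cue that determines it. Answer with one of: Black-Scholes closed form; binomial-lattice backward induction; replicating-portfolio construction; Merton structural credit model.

framework: binomial-lattice backward induction

Key observation: with exercise allowed before expiry on a discrete up/down model (4 steps from spot 106.02), the strike-88.32 put's value must be rolled back through the tree testing early exercise at each node.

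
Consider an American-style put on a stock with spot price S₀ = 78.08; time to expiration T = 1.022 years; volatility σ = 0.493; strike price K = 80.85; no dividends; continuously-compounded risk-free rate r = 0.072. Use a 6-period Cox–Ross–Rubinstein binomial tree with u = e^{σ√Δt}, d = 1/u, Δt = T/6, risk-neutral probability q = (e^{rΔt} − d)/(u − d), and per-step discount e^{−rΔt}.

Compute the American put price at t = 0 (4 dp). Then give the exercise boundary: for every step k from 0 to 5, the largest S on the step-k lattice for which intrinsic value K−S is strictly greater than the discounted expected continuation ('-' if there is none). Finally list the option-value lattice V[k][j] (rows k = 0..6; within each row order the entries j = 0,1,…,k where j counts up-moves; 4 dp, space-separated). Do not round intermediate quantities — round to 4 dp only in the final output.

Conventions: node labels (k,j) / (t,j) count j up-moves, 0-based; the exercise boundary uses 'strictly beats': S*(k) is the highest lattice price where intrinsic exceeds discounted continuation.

price = 14.3428
boundary = - - - 42.4077 51.9768 63.7052
tree:
14.3428
20.7587 7.7453
28.9284 12.4220 2.8665
38.4423 19.3423 5.2275 0.3767
46.2498 28.8732 9.4910 0.7325 0.0000
52.6198 38.4423 17.1448 1.4244 0.0000 0.0000
57.8171 46.2498 28.8732 2.7700 0.0000 0.0000 0.0000

Δt=0.17033, u=1.22565, d=0.81590, q=0.47942, disc=e^(-rΔt)=0.98781
k=6 terminal: V=max(K-S,0) → 57.8171 46.2498 28.8732 2.7700 0.0000 0.0000 0.0000
k=5: j=0 S=28.2302 intr=52.6198 cont=51.6343 V=52.6198[EX]; j=1 S=42.4077 intr=38.4423 cont=37.4568 V=38.4423[EX]; j=2 S=63.7052 intr=17.1448 cont=16.1593 V=17.1448[EX]; j=3 S=95.6985 intr=0.0000 cont=1.4244 V=1.4244[hold]; j=4 S=143.7591 intr=0.0000 cont=0.0000 V=0.0000[hold]; j=5 S=215.9562 intr=0.0000 cont=0.0000 V=0.0000[hold]  S*(5)=63.7052
k=4: j=0 S=34.6002 intr=46.2498 cont=45.2643 V=46.2498[EX]; j=1 S=51.9768 intr=28.8732 cont=27.8877 V=28.8732[EX]; j=2 S=78.0800 intr=2.7700 cont=9.4910 V=9.4910[hold]; j=3 S=117.2925 intr=0.0000 cont=0.7325 V=0.7325[hold]; j=4 S=176.1978 intr=0.0000 cont=0.0000 V=0.0000[hold]  S*(4)=51.9768
k=3: j=0 S=42.4077 intr=38.4423 cont=37.4568 V=38.4423[EX]; j=1 S=63.7052 intr=17.1448 cont=19.3423 V=19.3423[hold]; j=2 S=95.6985 intr=0.0000 cont=5.2275 V=5.2275[hold]; j=3 S=143.7591 intr=0.0000 cont=0.3767 V=0.3767[hold]  S*(3)=42.4077
k=2: j=0 S=51.9768 intr=28.8732 cont=28.9284 V=28.9284[hold]; j=1 S=78.0800 intr=2.7700 cont=12.4220 V=12.4220[hold]; j=2 S=117.2925 intr=0.0000 cont=2.8665 V=2.8665[hold]  S*(2)=-
k=1: j=0 S=63.7052 intr=17.1448 cont=20.7587 V=20.7587[hold]; j=1 S=95.6985 intr=0.0000 cont=7.7453 V=7.7453[hold]  S*(1)=-
k=0: j=0 S=78.0800 intr=2.7700 cont=14.3428 V=14.3428[hold]  S*(0)=-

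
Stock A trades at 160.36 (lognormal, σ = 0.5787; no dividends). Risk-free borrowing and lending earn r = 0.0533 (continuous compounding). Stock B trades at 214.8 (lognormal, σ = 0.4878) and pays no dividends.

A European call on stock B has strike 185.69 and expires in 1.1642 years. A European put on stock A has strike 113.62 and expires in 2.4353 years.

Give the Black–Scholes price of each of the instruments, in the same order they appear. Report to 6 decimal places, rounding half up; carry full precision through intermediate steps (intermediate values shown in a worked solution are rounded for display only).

[stock B call K=185.69]
σ√T = 0.4878·√1.1642 = 0.526327
d₁ = (ln(S/K) + (r+σ²/2)T) / (σ√T) = (ln(214.8/185.69) + (0.0533+0.4878²/2)·1.1642) / 0.526327 = (0.145629 + 0.200562) / 0.526327 = 0.657748
d₂ = d₁ − σ√T = 0.657748 − 0.526327 = 0.131421
e^{−rT} = 0.939834
N(d₁) = 0.744650,  N(d₂) = 0.552279
price = S·N(d₁) − K·e^{−rT}·N(d₂) = 159.950830 − 96.382516 = 63.568314
[stock A put K=113.62]
σ√T = 0.5787·√2.4353 = 0.903087
d₁ = (ln(S/K) + (r+σ²/2)T) / (σ√T) = (ln(160.36/113.62) + (0.0533+0.5787²/2)·2.4353) / 0.903087 = (0.344562 + 0.537585) / 0.903087 = 0.976812
d₂ = d₁ − σ√T = 0.976812 − 0.903087 = 0.073725
e^{−rT} = 0.878270
N(−d₁) = 0.164331,  N(−d₂) = 0.470615
price = K·e^{−rT}·N(−d₂) − S·N(−d₁) = 46.962173 − 26.352135 = 20.610038

price(stock B call K=185.69) = 63.568314
price(stock A put K=113.62) = 20.610038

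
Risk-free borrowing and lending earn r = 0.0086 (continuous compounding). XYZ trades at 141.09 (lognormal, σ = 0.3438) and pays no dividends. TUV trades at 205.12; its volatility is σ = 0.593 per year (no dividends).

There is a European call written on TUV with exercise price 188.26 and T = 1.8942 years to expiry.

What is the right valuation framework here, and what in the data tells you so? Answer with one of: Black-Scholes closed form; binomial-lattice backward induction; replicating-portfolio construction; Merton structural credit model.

framework: Black-Scholes closed form

Key observation: a European claim on TUV (strike 188.26) — a lognormal (GBM) underlying with constant rate and volatility — has an exact closed-form value; no lattice or capital structure is involved.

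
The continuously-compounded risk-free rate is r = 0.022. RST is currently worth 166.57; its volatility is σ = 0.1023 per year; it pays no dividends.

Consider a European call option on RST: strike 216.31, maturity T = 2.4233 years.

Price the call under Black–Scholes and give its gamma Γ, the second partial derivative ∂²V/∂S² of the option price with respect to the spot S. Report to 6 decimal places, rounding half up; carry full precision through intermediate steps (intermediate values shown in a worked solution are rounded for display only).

σ√T = 0.1023·√2.4233 = 0.159250
d₁ = (ln(S/K) + (r+σ²/2)T) / (σ√T) = (ln(166.57/216.31) + (0.022+0.1023²/2)·2.4233) / 0.159250 = (-0.261297 + 0.065993) / 0.159250 = -1.226400
d₂ = d₁ − σ√T = -1.226400 − 0.159250 = -1.385650
e^{−rT} = 0.948084
N(d₁) = 0.110024,  N(d₂) = 0.082927
Call price V = S·N(d₁) − K·e^{−rT}·N(d₂) = 18.326723 − 17.006658 = 1.320065
φ(d₁) = (1/√(2π))·e^{−d₁²/2} = 0.188065
Γ = φ(d₁) / (S·σ·√T) = 0.007090

price = 1.320065
Γ = 0.007090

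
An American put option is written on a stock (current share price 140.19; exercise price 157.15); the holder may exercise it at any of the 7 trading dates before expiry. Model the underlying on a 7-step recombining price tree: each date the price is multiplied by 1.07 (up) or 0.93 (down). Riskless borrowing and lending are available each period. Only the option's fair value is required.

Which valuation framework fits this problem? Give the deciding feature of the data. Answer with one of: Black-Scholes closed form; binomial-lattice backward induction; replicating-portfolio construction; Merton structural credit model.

framework: binomial-lattice backward induction

Key observation: the put (strike 157.15 on spot 140.19) is American-style on a 7-step discrete price model, so the early-exercise decision at every node requires stepwise backward valuation — a closed form cannot price the exercise right.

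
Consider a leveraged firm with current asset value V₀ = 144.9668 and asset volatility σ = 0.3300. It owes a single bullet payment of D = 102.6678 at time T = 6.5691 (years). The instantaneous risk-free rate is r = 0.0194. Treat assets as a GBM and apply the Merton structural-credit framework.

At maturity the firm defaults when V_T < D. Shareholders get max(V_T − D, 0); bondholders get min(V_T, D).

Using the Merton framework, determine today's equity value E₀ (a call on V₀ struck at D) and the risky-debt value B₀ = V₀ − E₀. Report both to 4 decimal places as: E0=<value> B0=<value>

Apply the equity-as-call identities (strike 102.6678, horizon 6.5691 years):
d₁ = [ln(V₀/D) + (r + σ²/2)T] / (σ√T)
   = [ln(144.9668/102.6678) + (0.0194 + 0.5·0.3300²)·6.5691] / (0.3300·√6.5691)
   = [0.345006 + 0.485128] / 0.845798 = 0.981480
d₂ = d₁ − σ√T = 0.981480 − 0.845798 = 0.135682
N(d₁) = 0.836822,  N(d₂) = 0.553963,  e^(−rT) = 0.880346
E₀ = V₀·N(d₁) − D·e^(−rT)·N(d₂)
   = 144.9668·0.836822 − 102.6678·0.880346·0.553963 = 71.242429
B₀ = V₀ − E₀ = 144.9668 − 71.242429 = 73.724371

E0=71.2424 B0=73.7244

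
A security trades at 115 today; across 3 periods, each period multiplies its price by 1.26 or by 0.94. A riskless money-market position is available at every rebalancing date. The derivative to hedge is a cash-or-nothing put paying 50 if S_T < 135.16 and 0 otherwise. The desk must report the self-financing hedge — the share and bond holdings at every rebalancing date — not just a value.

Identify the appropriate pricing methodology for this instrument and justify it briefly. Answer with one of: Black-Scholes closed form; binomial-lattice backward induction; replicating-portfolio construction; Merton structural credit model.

framework: replicating-portfolio construction

Key observation: since the answer must list Δ and B at each node of the 1.26/0.94 lattice on 115, the replicating-portfolio method — solving the two-state system at every node — is the one that applies.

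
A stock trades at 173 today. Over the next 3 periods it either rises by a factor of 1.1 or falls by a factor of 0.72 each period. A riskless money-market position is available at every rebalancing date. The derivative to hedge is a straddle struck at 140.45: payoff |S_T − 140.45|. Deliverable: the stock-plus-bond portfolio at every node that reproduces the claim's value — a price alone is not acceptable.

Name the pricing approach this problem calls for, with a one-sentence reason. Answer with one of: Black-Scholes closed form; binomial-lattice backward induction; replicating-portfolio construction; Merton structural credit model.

framework: replicating-portfolio construction

Key observation: what is demanded is not a single number but the (Δ, B) position at each node of the 1.1/0.72 tree starting at 173; constructing those positions is the replicating-portfolio method.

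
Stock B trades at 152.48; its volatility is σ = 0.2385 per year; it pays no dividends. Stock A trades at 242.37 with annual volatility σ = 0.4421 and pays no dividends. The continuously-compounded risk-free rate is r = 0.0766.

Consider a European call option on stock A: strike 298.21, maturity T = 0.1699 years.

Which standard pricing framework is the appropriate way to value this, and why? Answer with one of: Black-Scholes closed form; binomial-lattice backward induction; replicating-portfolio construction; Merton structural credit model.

framework: Black-Scholes closed form

Key observation: with stock A following a GBM at constant σ and r, the European call struck at 298.21 prices in closed form — nothing here needs a stepwise model or a balance sheet.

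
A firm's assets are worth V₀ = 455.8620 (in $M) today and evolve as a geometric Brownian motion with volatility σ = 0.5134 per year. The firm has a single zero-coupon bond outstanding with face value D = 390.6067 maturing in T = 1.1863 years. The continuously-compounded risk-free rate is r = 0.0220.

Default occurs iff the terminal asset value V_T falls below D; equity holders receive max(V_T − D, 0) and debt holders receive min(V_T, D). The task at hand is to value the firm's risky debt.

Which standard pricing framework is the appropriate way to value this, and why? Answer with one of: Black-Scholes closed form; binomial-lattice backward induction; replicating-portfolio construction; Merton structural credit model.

framework: Merton structural credit model

Key observation: the asked-for credit quantity lives on the firm's capital structure — asset value, asset volatility, debt face 390.6067 — which is the structural model's domain.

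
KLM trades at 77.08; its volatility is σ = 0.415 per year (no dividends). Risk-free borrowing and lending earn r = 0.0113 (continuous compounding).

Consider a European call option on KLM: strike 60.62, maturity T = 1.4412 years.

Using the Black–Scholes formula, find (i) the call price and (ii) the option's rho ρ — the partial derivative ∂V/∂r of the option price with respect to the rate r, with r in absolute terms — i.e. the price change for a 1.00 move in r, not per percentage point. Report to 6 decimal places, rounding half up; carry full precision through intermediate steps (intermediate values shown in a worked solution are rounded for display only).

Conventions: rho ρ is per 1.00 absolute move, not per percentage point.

σ√T = 0.415·√1.4412 = 0.498207
d₁ = (ln(S/K) + (r+σ²/2)T) / (σ√T) = (ln(77.08/60.62) + (0.0113+0.415²/2)·1.4412) / 0.498207 = (0.240219 + 0.140391) / 0.498207 = 0.763959
d₂ = d₁ − σ√T = 0.763959 − 0.498207 = 0.265751
e^{−rT} = 0.983846
N(d₁) = 0.777554,  N(d₂) = 0.604785
Call price V = S·N(d₁) − K·e^{−rT}·N(d₂) = 59.933865 − 36.069814 = 23.864052
ρ = K·T·e^{−rT}·N(d₂) = 51.983815

price = 23.864052
ρ = 51.983815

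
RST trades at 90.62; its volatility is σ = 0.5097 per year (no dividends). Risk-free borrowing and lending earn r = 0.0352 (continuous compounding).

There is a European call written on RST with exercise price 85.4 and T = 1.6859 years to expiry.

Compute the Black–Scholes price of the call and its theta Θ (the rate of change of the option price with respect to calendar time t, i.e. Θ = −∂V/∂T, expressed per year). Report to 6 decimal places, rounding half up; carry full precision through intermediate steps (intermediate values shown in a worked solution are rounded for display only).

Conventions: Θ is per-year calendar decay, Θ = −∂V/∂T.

price = 27.594144
Θ = -7.475580

σ√T = 0.5097·√1.6859 = 0.661806
d₁ = (ln(S/K) + (r+σ²/2)T) / (σ√T) = (ln(90.62/85.4) + (0.0352+0.5097²/2)·1.6859) / 0.661806 = (0.059329 + 0.278337) / 0.661806 = 0.510219
d₂ = d₁ − σ√T = 0.510219 − 0.661806 = -0.151587
e^{−rT} = 0.942383
N(d₁) = 0.695051,  N(d₂) = 0.439756
Call price V = S·N(d₁) − K·e^{−rT}·N(d₂) = 62.985523 − 35.391380 = 27.594144
φ(d₁) = (1/√(2π))·e^{−d₁²/2} = 0.350253
Θ = −S·φ(d₁)·σ/(2√T) − r·K·e^{−rT}·N(d₂) = −6.229803 − 1.245777 = -7.475580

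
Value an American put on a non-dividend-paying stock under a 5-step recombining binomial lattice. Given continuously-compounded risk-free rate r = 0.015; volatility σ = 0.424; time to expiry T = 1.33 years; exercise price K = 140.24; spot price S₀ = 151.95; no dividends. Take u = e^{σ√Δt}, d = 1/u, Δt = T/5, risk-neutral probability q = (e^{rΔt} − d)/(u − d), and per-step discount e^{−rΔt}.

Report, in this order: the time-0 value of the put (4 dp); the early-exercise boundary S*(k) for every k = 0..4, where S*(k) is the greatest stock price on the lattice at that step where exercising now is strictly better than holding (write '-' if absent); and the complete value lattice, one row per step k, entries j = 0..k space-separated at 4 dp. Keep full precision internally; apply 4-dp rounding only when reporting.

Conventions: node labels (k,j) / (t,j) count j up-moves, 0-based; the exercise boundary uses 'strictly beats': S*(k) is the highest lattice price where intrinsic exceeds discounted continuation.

Δt=0.26600, u=1.24443, d=0.80358, q=0.45462, disc=e^(-rΔt)=0.99602
k=5 terminal: V=max(K-S,0) → 89.3250 61.3925 18.1361 0.0000 0.0000 0.0000
k=4: j=0 S=63.3602 intr=76.8798 cont=76.3213 V=76.8798[EX]; j=1 S=98.1203 intr=42.1197 cont=41.5613 V=42.1197[EX]; j=2 S=151.9500 intr=0.0000 cont=9.8517 V=9.8517[hold]; j=3 S=235.3113 intr=0.0000 cont=0.0000 V=0.0000[hold]; j=4 S=364.4053 intr=0.0000 cont=0.0000 V=0.0000[hold]  S*(4)=98.1203
k=3: j=0 S=78.8475 intr=61.3925 cont=60.8341 V=61.3925[EX]; j=1 S=122.1039 intr=18.1361 cont=27.3409 V=27.3409[hold]; j=2 S=189.0914 intr=0.0000 cont=5.3516 V=5.3516[hold]; j=3 S=292.8287 intr=0.0000 cont=0.0000 V=0.0000[hold]  S*(3)=78.8475
k=2: j=0 S=98.1203 intr=42.1197 cont=45.7293 V=45.7293[hold]; j=1 S=151.9500 intr=0.0000 cont=17.2751 V=17.2751[hold]; j=2 S=235.3113 intr=0.0000 cont=2.9070 V=2.9070[hold]  S*(2)=-
k=1: j=0 S=122.1039 intr=18.1361 cont=32.6630 V=32.6630[hold]; j=1 S=189.0914 intr=0.0000 cont=10.7004 V=10.7004[hold]  S*(1)=-
k=0: j=0 S=151.9500 intr=0.0000 cont=22.5881 V=22.5881[hold]  S*(0)=-

price = 22.5881
boundary = - - - 78.8475 98.1203
tree:
22.5881
32.6630 10.7004
45.7293 17.2751 2.9070
61.3925 27.3409 5.3516 0.0000
76.8798 42.1197 9.8517 0.0000 0.0000
89.3250 61.3925 18.1361 0.0000 0.0000 0.0000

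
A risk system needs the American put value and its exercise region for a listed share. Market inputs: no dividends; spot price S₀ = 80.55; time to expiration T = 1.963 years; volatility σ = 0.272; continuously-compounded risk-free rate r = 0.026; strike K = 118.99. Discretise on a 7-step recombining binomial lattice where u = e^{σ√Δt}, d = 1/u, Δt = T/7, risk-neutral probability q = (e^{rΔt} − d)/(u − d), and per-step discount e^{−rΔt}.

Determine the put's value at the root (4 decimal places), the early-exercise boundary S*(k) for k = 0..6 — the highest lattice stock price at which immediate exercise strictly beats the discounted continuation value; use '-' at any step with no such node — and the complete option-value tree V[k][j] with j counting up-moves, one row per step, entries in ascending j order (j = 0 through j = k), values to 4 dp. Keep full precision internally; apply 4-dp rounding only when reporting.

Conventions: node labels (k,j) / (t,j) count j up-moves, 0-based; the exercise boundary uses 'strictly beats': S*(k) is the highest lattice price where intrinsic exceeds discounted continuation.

Δt=0.28043  u=1.15493  d=0.86585  q=0.48937  discount=0.99274
step 7 (expiry): payoffs max(K−S,0) = 89.6014 79.7897 66.7023 49.2455 25.9605 0.0000 0.0000 0.0000
step 6: (k=6,j=0): S=33.9417, K−S=85.0483, hold=84.1839 ⇒ V=85.0483 exercise | (k=6,j=1): S=45.2735, K−S=73.7165, hold=72.8521 ⇒ V=73.7165 exercise | (k=6,j=2): S=60.3886, K−S=58.6014, hold=57.7370 ⇒ V=58.6014 exercise | (k=6,j=3): S=80.5500, K−S=38.4400, hold=37.5756 ⇒ V=38.4400 exercise | (k=6,j=4): S=107.4425, K−S=11.5475, hold=13.1600 ⇒ V=13.1600 continue | (k=6,j=5): S=143.3134, K−S=0.0000, hold=0.0000 ⇒ V=0.0000 continue | (k=6,j=6): S=191.1602, K−S=0.0000, hold=0.0000 ⇒ V=0.0000 continue  boundary S*=80.5500
step 5: (k=5,j=0): S=39.2003, K−S=79.7897, hold=78.9253 ⇒ V=79.7897 exercise | (k=5,j=1): S=52.2877, K−S=66.7023, hold=65.8379 ⇒ V=66.7023 exercise | (k=5,j=2): S=69.7445, K−S=49.2455, hold=48.3810 ⇒ V=49.2455 exercise | (k=5,j=3): S=93.0295, K−S=25.9605, hold=25.8794 ⇒ V=25.9605 exercise | (k=5,j=4): S=124.0885, K−S=0.0000, hold=6.6711 ⇒ V=6.6711 continue | (k=5,j=5): S=165.5169, K−S=0.0000, hold=0.0000 ⇒ V=0.0000 continue  boundary S*=93.0295
step 4: (k=4,j=0): S=45.2735, K−S=73.7165, hold=72.8521 ⇒ V=73.7165 exercise | (k=4,j=1): S=60.3886, K−S=58.6014, hold=57.7370 ⇒ V=58.6014 exercise | (k=4,j=2): S=80.5500, K−S=38.4400, hold=37.5756 ⇒ V=38.4400 exercise | (k=4,j=3): S=107.4425, K−S=11.5475, hold=16.4009 ⇒ V=16.4009 continue | (k=4,j=4): S=143.3134, K−S=0.0000, hold=3.3817 ⇒ V=3.3817 continue  boundary S*=80.5500
step 3: (k=3,j=0): S=52.2877, K−S=66.7023, hold=65.8379 ⇒ V=66.7023 exercise | (k=3,j=1): S=69.7445, K−S=49.2455, hold=48.3810 ⇒ V=49.2455 exercise | (k=3,j=2): S=93.0295, K−S=25.9605, hold=27.4539 ⇒ V=27.4539 continue | (k=3,j=3): S=124.0885, K−S=0.0000, hold=9.9569 ⇒ V=9.9569 continue  boundary S*=69.7445
step 2: (k=2,j=0): S=60.3886, K−S=58.6014, hold=57.7370 ⇒ V=58.6014 exercise | (k=2,j=1): S=80.5500, K−S=38.4400, hold=38.3011 ⇒ V=38.4400 exercise | (k=2,j=2): S=107.4425, K−S=11.5475, hold=18.7542 ⇒ V=18.7542 continue  boundary S*=80.5500
step 1: (k=1,j=0): S=69.7445, K−S=49.2455, hold=48.3810 ⇒ V=49.2455 exercise | (k=1,j=1): S=93.0295, K−S=25.9605, hold=28.5971 ⇒ V=28.5971 continue  boundary S*=69.7445
step 0: (k=0,j=0): S=80.5500, K−S=38.4400, hold=38.8565 ⇒ V=38.8565 continue  boundary S*=-

price = 38.8565
boundary = - 69.7445 80.5500 69.7445 80.5500 93.0295 80.5500
tree:
38.8565
49.2455 28.5971
58.6014 38.4400 18.7542
66.7023 49.2455 27.4539 9.9569
73.7165 58.6014 38.4400 16.4009 3.3817
79.7897 66.7023 49.2455 25.9605 6.6711 0.0000
85.0483 73.7165 58.6014 38.4400 13.1600 0.0000 0.0000
89.6014 79.7897 66.7023 49.2455 25.9605 0.0000 0.0000 0.0000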